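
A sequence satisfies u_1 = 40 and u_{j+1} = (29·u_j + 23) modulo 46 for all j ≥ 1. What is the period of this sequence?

Listing terms: u_1 = 40; u_2 = 33; u_3 = 14; u_4 = 15; u_5 = 44; u_6 = 11; u_7 = 20; u_8 = 5; u_9 = 30; u_{10} = 19; u_{11} = 22; u_{12} = 17; u_{13} = 10; u_{14} = 37; u_{15} = 38; u_{16} = 21; u_{17} = 34; u_{18} = 43; u_{19} = 28; u_{20} = 7; u_{21} = 42; u_{22} = 45; u_{23} = 40.
Since u_{23} = u_1 = 40, the sequence is periodic with period 22.

22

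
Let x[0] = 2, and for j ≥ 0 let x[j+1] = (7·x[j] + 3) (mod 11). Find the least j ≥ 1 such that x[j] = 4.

x[0] = 2,  x[1] = 6,  x[2] = 1,  x[3] = 10,  x[4] = 7,  x[5] = 8,  x[6] = 4,  x[7] = 9,  x[8] = 0,  x[9] = 3,  x[10] = 2.
Since x[10] = x[0] = 2, the sequence is periodic with period 10.
The value 4 first appears (with j ≥ 1) at x[6].

6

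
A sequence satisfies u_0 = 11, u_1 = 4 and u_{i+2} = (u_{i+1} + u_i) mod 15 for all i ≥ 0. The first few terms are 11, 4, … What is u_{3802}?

u_0 = 11,  u_1 = 4,  u_2 = 0,  u_3 = 4,  u_4 = 4,  u_5 = 8,  u_6 = 12,  u_7 = 5,  u_8 = 2,  u_9 = 7,  u_{10} = 9,  u_{11} = 1,  u_{12} = 10,  u_{13} = 11,  u_{14} = 6,  u_{15} = 2,  u_{16} = 8,  u_{17} = 10,  u_{18} = 3,  u_{19} = 13,  u_{20} = 1,  u_{21} = 14,  u_{22} = 0,  u_{23} = 14,  u_{24} = 14,  u_{25} = 13,  u_{26} = 12,  u_{27} = 10,  u_{28} = 7,  u_{29} = 2,  u_{30} = 9,  u_{31} = 11,  u_{32} = 5,  u_{33} = 1,  u_{34} = 6,  u_{35} = 7,  u_{36} = 13,  u_{37} = 5,  u_{38} = 3,  u_{39} = 8,  u_{40} = 11,  u_{41} = 4.
Since (u_{40}, u_{41}) = (u_0, u_1) = (11, 4) (two consecutive terms determine the rest), the sequence is periodic with period 40.
(3802 - 0) mod 40 = 2, so u_{3802} = u_2 = 0.

0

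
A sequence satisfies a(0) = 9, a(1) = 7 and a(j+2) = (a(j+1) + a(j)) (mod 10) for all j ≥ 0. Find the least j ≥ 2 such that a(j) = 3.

3

a(0) = 9; a(1) = 7; a(2) = 6; a(3) = 3; a(4) = 9; a(5) = 2; a(6) = 1; a(7) = 3; a(8) = 4; a(9) = 7; a(10) = 1; a(11) = 8; a(12) = 9; a(13) = 7.
The sequence repeats with period 12.
The value 3 first appears (with j ≥ 2) at a(3).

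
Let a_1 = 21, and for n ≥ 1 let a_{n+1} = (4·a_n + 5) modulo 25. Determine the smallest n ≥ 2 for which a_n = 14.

We have a_1 = 21, a_2 = 14, a_3 = 11, a_4 = 24, a_5 = 1, a_6 = 9, a_7 = 16, a_8 = 19, a_9 = 6, a_{10} = 4, a_{11} = 21.
Since a_{11} = a_1 = 21, the sequence is periodic with period 10.
The value 14 first appears (with n ≥ 2) at a_2.

2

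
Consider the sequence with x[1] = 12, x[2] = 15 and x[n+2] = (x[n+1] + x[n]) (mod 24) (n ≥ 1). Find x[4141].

12

We have x[1] = 12,  x[2] = 15,  x[3] = 3,  x[4] = 18,  x[5] = 21,  x[6] = 15,  x[7] = 12,  x[8] = 3,  x[9] = 15,  x[10] = 18,  x[11] = 9,  x[12] = 3,  x[13] = 12,  x[14] = 15.
The sequence repeats with period 12.
(4141 - 1) mod 12 = 0, so x[4141] = x[1] = 12.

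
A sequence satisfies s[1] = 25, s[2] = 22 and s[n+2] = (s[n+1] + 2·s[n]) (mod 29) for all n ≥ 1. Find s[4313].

25

s[1] = 25, s[2] = 22, s[3] = 14, s[4] = 0, s[5] = 28, s[6] = 28, s[7] = 26, s[8] = 24, s[9] = 18, s[10] = 8, s[11] = 15, s[12] = 2, s[13] = 3, s[14] = 7, s[15] = 13, s[16] = 27, s[17] = 24, s[18] = 20, s[19] = 10, s[20] = 21, s[21] = 12, s[22] = 25, s[23] = 20, s[24] = 12, s[25] = 23, s[26] = 18, s[27] = 6, s[28] = 13, s[29] = 25, s[30] = 22.
Since (s[29], s[30]) = (s[1], s[2]) = (25, 22) (two consecutive terms determine the rest), the sequence is periodic with period 28.
(4313 - 1) mod 28 = 0, so s[4313] = s[1] = 25.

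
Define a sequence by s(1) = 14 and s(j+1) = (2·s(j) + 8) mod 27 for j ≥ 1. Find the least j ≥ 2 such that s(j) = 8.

9

s(1) = 14,  s(2) = 9,  s(3) = 26,  s(4) = 6,  s(5) = 20,  s(6) = 21,  s(7) = 23,  s(8) = 0,  s(9) = 8,  s(10) = 24,  s(11) = 2,  s(12) = 12,  s(13) = 5,  s(14) = 18,  s(15) = 17,  s(16) = 15,  s(17) = 11,  s(18) = 3,  s(19) = 14.
The sequence repeats with period 18.
The value 8 first appears (with j ≥ 2) at s(9).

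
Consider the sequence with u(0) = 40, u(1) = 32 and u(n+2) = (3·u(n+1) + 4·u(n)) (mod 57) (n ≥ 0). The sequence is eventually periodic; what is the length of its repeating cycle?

18

Listing terms: u(0) = 40; u(1) = 32; u(2) = 28; u(3) = 41; u(4) = 7; u(5) = 14; u(6) = 13; u(7) = 38; u(8) = 52; u(9) = 23; u(10) = 49; u(11) = 11; u(12) = 1; u(13) = 47; u(14) = 31; u(15) = 53; u(16) = 55; u(17) = 35; u(18) = 40; u(19) = 32.
Since (u(18), u(19)) = (u(0), u(1)) = (40, 32) (two consecutive terms determine the rest), the sequence is periodic with period 18.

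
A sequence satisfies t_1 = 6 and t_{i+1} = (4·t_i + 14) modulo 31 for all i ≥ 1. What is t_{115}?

29

t_1 = 6; t_2 = 7; t_3 = 11; t_4 = 27; t_5 = 29; t_6 = 6.
The sequence repeats with period 5.
So t_{115} = t_{1 + ((115-1) mod 5)} = t_5 = 29.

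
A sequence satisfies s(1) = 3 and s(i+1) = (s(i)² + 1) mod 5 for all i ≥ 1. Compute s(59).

We have s(1) = 3, s(2) = 0, s(3) = 1, s(4) = 2, s(5) = 0.
Since s(5) = s(2) = 0, the sequence is eventually periodic: after a pre-period of length 1 it cycles with period 3.
For i ≥ 2, s(i) depends only on (i - 2) mod 3. (59 - 2) mod 3 = 0, so s(59) = s(2) = 0.

0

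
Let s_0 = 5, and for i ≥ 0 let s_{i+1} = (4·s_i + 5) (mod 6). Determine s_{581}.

Listing terms: s_0 = 5; s_1 = 1; s_2 = 3; s_3 = 5.
The sequence repeats with period 3.
(581 - 0) mod 3 = 2, so s_{581} = s_2 = 3.

3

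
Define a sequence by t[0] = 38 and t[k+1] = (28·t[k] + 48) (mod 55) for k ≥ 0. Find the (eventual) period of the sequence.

20

We have t[0] = 38; t[1] = 12; t[2] = 54; t[3] = 20; t[4] = 3; t[5] = 22; t[6] = 4; t[7] = 50; t[8] = 18; t[9] = 2; t[10] = 49; t[11] = 45; t[12] = 43; t[13] = 42; t[14] = 14; t[15] = 0; t[16] = 48; t[17] = 17; t[18] = 29; t[19] = 35; t[20] = 38.
The sequence repeats with period 20.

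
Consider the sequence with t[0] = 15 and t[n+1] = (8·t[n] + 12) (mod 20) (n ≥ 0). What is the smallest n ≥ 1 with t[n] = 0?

Computing terms: t[0] = 15; t[1] = 12; t[2] = 8; t[3] = 16; t[4] = 0; t[5] = 12.
Since t[5] = t[1] = 12, the sequence is eventually periodic: after a pre-period of length 1 it cycles with period 4.
The value 0 first appears (with n ≥ 1) at t[4].

4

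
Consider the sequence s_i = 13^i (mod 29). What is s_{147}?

Computing terms: s_0 = 1, s_1 = 13, s_2 = 24, s_3 = 22, s_4 = 25, s_5 = 6, s_6 = 20, s_7 = 28, s_8 = 16, s_9 = 5, s_{10} = 7, s_{11} = 4, s_{12} = 23, s_{13} = 9, s_{14} = 1.
The sequence repeats with period 14.
(147 - 0) mod 14 = 7, so s_{147} = s_7 = 28.

28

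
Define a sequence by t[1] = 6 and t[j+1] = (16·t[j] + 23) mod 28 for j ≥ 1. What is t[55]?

Computing terms: t[1] = 6, t[2] = 7, t[3] = 23, t[4] = 27, t[5] = 7.
Since t[5] = t[2] = 7, the sequence is eventually periodic: after a pre-period of length 1 it cycles with period 3.
For j ≥ 2, t[j] depends only on (j - 2) mod 3. (55 - 2) mod 3 = 2, so t[55] = t[4] = 27.

27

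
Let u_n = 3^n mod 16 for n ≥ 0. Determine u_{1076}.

We have u_0 = 1,  u_1 = 3,  u_2 = 9,  u_3 = 11,  u_4 = 1.
Since u_4 = u_0 = 1, the sequence is periodic with period 4.
(1076 - 0) mod 4 = 0, so u_{1076} = u_0 = 1.

1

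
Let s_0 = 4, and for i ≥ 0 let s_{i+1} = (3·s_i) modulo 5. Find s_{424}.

Listing terms: s_0 = 4; s_1 = 2; s_2 = 1; s_3 = 3; s_4 = 4.
The sequence repeats with period 4.
(424 - 0) mod 4 = 0, so s_{424} = s_0 = 4.

4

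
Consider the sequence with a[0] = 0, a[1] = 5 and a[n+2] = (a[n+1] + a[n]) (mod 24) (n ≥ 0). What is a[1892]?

Computing terms: a[0] = 0, a[1] = 5, a[2] = 5, a[3] = 10, a[4] = 15, a[5] = 1, a[6] = 16, a[7] = 17, a[8] = 9, a[9] = 2, a[10] = 11, a[11] = 13, a[12] = 0, a[13] = 13, a[14] = 13, a[15] = 2, a[16] = 15, a[17] = 17, a[18] = 8, a[19] = 1, a[20] = 9, a[21] = 10, a[22] = 19, a[23] = 5, a[24] = 0, a[25] = 5.
Since (a[24], a[25]) = (a[0], a[1]) = (0, 5) (two consecutive terms determine the rest), the sequence is periodic with period 24.
(1892 - 0) mod 24 = 20, so a[1892] = a[20] = 9.

9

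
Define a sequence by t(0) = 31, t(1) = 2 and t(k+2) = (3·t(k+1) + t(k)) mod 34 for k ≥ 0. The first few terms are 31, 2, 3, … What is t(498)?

Listing terms: t(0) = 31; t(1) = 2; t(2) = 3; t(3) = 11; t(4) = 2; t(5) = 17; t(6) = 19; t(7) = 6; t(8) = 3; t(9) = 15; t(10) = 14; t(11) = 23; t(12) = 15; t(13) = 0; t(14) = 15; t(15) = 11; t(16) = 14; t(17) = 19; t(18) = 3; t(19) = 28; t(20) = 19; t(21) = 17; t(22) = 2; t(23) = 23; t(24) = 3; t(25) = 32; t(26) = 31; t(27) = 23; t(28) = 32; t(29) = 17; t(30) = 15; t(31) = 28; t(32) = 31; t(33) = 19; t(34) = 20; t(35) = 11; t(36) = 19; t(37) = 0; t(38) = 19; t(39) = 23; t(40) = 20; t(41) = 15; t(42) = 31; t(43) = 6; t(44) = 15; t(45) = 17; t(46) = 32; t(47) = 11; t(48) = 31; t(49) = 2.
Since (t(48), t(49)) = (t(0), t(1)) = (31, 2) (two consecutive terms determine the rest), the sequence is periodic with period 48.
So t(498) = t(0 + ((498-0) mod 48)) = t(18) = 3.

3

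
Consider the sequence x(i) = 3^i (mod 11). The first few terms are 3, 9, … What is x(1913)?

Listing terms: x(1) = 3; x(2) = 9; x(3) = 5; x(4) = 4; x(5) = 1; x(6) = 3.
The sequence repeats with period 5.
(1913 - 1) mod 5 = 2, so x(1913) = x(3) = 5.

5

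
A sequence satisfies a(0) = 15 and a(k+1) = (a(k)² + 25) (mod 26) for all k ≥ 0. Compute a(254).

21

a(0) = 15, a(1) = 16, a(2) = 21, a(3) = 24, a(4) = 3, a(5) = 8, a(6) = 11, a(7) = 16.
Since a(7) = a(1) = 16, the sequence is eventually periodic: after a pre-period of length 1 it cycles with period 6.
For k ≥ 1, a(k) depends only on (k - 1) mod 6. (254 - 1) mod 6 = 1, so a(254) = a(2) = 21.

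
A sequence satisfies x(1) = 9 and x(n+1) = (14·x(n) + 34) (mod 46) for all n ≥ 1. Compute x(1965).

34

Computing terms: x(1) = 9,  x(2) = 22,  x(3) = 20,  x(4) = 38,  x(5) = 14,  x(6) = 0,  x(7) = 34,  x(8) = 4,  x(9) = 44,  x(10) = 6,  x(11) = 26,  x(12) = 30,  x(13) = 40,  x(14) = 42,  x(15) = 24,  x(16) = 2,  x(17) = 16,  x(18) = 28,  x(19) = 12,  x(20) = 18,  x(21) = 10,  x(22) = 36,  x(23) = 32,  x(24) = 22.
Since x(24) = x(2) = 22, the sequence is eventually periodic: after a pre-period of length 1 it cycles with period 22.
For n ≥ 2, x(n) depends only on (n - 2) mod 22. (1965 - 2) mod 22 = 5, so x(1965) = x(7) = 34.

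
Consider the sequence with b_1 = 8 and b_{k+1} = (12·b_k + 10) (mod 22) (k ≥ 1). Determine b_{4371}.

16

Computing terms: b_1 = 8, b_2 = 18, b_3 = 6, b_4 = 16, b_5 = 4, b_6 = 14, b_7 = 2, b_8 = 12, b_9 = 0, b_{10} = 10, b_{11} = 20, b_{12} = 8.
Since b_{12} = b_1 = 8, the sequence is periodic with period 11.
(4371 - 1) mod 11 = 3, so b_{4371} = b_4 = 16.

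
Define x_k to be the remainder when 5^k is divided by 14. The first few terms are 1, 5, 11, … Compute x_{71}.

3

We have x_0 = 1,  x_1 = 5,  x_2 = 11,  x_3 = 13,  x_4 = 9,  x_5 = 3,  x_6 = 1.
The sequence repeats with period 6.
(71 - 0) mod 6 = 5, so x_{71} = x_5 = 3.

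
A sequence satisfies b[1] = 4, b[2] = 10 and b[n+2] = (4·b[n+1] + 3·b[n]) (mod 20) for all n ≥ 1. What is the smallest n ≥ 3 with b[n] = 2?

We have b[1] = 4; b[2] = 10; b[3] = 12; b[4] = 18; b[5] = 8; b[6] = 6; b[7] = 8; b[8] = 10; b[9] = 4; b[10] = 6; b[11] = 16; b[12] = 2; b[13] = 16; b[14] = 10; b[15] = 8; b[16] = 2; b[17] = 12; b[18] = 14; b[19] = 12; b[20] = 10; b[21] = 16; b[22] = 14; b[23] = 4; b[24] = 18; b[25] = 4; b[26] = 10.
The sequence repeats with period 24.
The value 2 first appears (with n ≥ 3) at b[12].

12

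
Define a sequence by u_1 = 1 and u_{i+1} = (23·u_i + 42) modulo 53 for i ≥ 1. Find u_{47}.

u_1 = 1,  u_2 = 12,  u_3 = 0,  u_4 = 42,  u_5 = 1.
The sequence repeats with period 4.
(47 - 1) mod 4 = 2, so u_{47} = u_3 = 0.

0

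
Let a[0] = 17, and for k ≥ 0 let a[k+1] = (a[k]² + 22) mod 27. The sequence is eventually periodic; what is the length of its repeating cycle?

9

We have a[0] = 17,  a[1] = 14,  a[2] = 2,  a[3] = 26,  a[4] = 23,  a[5] = 11,  a[6] = 8,  a[7] = 5,  a[8] = 20,  a[9] = 17.
The sequence repeats with period 9.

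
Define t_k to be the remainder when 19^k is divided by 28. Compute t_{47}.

Listing terms: t_1 = 19, t_2 = 25, t_3 = 27, t_4 = 9, t_5 = 3, t_6 = 1, t_7 = 19.
Since t_7 = t_1 = 19, the sequence is periodic with period 6.
So t_{47} = t_{1 + ((47-1) mod 6)} = t_5 = 3.

3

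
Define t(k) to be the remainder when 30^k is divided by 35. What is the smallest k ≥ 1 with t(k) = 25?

We have t(0) = 1, t(1) = 30, t(2) = 25, t(3) = 15, t(4) = 30.
Since t(4) = t(1) = 30, the sequence is eventually periodic: after a pre-period of length 1 it cycles with period 3.
The value 25 first appears (with k ≥ 1) at t(2).

2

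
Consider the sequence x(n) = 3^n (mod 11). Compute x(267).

9

Computing terms: x(0) = 1, x(1) = 3, x(2) = 9, x(3) = 5, x(4) = 4, x(5) = 1.
Since x(5) = x(0) = 1, the sequence is periodic with period 5.
So x(267) = x(0 + ((267-0) mod 5)) = x(2) = 9.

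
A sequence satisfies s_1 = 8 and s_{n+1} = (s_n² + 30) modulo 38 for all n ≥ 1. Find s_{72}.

12

Listing terms: s_1 = 8,  s_2 = 18,  s_3 = 12,  s_4 = 22,  s_5 = 20,  s_6 = 12.
Since s_6 = s_3 = 12, the sequence is eventually periodic: after a pre-period of length 2 it cycles with period 3.
For n ≥ 3, s_n depends only on (n - 3) mod 3. (72 - 3) mod 3 = 0, so s_{72} = s_3 = 12.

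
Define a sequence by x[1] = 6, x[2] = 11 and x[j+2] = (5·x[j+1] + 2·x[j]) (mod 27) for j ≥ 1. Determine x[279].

x[1] = 6; x[2] = 11; x[3] = 13; x[4] = 6; x[5] = 2; x[6] = 22; x[7] = 6; x[8] = 20; x[9] = 4; x[10] = 6; x[11] = 11.
Since (x[10], x[11]) = (x[1], x[2]) = (6, 11) (two consecutive terms determine the rest), the sequence is periodic with period 9.
So x[279] = x[1 + ((279-1) mod 9)] = x[9] = 4.

4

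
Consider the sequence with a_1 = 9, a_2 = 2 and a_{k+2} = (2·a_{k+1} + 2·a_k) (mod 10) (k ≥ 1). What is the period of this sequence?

24

Computing terms: a_1 = 9,  a_2 = 2,  a_3 = 2,  a_4 = 8,  a_5 = 0,  a_6 = 6,  a_7 = 2,  a_8 = 6,  a_9 = 6,  a_{10} = 4,  a_{11} = 0,  a_{12} = 8,  a_{13} = 6,  a_{14} = 8,  a_{15} = 8,  a_{16} = 2,  a_{17} = 0,  a_{18} = 4,  a_{19} = 8,  a_{20} = 4,  a_{21} = 4,  a_{22} = 6,  a_{23} = 0,  a_{24} = 2,  a_{25} = 4,  a_{26} = 2,  a_{27} = 2.
Since (a_{26}, a_{27}) = (a_2, a_3) = (2, 2) (two consecutive terms determine the rest), the sequence is eventually periodic: after a pre-period of length 1 it cycles with period 24.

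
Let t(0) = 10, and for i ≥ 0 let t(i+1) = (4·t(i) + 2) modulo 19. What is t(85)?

13

We have t(0) = 10; t(1) = 4; t(2) = 18; t(3) = 17; t(4) = 13; t(5) = 16; t(6) = 9; t(7) = 0; t(8) = 2; t(9) = 10.
The sequence repeats with period 9.
(85 - 0) mod 9 = 4, so t(85) = t(4) = 13.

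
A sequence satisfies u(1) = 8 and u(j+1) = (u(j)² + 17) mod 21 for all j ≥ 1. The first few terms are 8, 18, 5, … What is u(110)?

Computing terms: u(1) = 8; u(2) = 18; u(3) = 5; u(4) = 0; u(5) = 17; u(6) = 12; u(7) = 14; u(8) = 3; u(9) = 5.
Since u(9) = u(3) = 5, the sequence is eventually periodic: after a pre-period of length 2 it cycles with period 6.
For j ≥ 3, u(j) depends only on (j - 3) mod 6. (110 - 3) mod 6 = 5, so u(110) = u(8) = 3.

3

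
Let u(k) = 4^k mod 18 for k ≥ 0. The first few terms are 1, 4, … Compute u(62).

16

u(0) = 1, u(1) = 4, u(2) = 16, u(3) = 10, u(4) = 4.
Since u(4) = u(1) = 4, the sequence is eventually periodic: after a pre-period of length 1 it cycles with period 3.
For k ≥ 1, u(k) depends only on (k - 1) mod 3. (62 - 1) mod 3 = 1, so u(62) = u(2) = 16.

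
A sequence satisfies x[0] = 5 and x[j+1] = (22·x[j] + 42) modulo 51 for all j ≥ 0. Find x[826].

x[0] = 5; x[1] = 50; x[2] = 20; x[3] = 23; x[4] = 38; x[5] = 11; x[6] = 29; x[7] = 17; x[8] = 8; x[9] = 14; x[10] = 44; x[11] = 41; x[12] = 26; x[13] = 2; x[14] = 35; x[15] = 47; x[16] = 5.
The sequence repeats with period 16.
So x[826] = x[0 + ((826-0) mod 16)] = x[10] = 44.

44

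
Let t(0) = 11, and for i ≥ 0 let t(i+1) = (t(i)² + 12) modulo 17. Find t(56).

Listing terms: t(0) = 11, t(1) = 14, t(2) = 4, t(3) = 11.
The sequence repeats with period 3.
(56 - 0) mod 3 = 2, so t(56) = t(2) = 4.

4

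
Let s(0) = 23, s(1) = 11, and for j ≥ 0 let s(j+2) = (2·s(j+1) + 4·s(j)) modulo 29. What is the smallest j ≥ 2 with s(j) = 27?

s(0) = 23, s(1) = 11, s(2) = 27, s(3) = 11, s(4) = 14, s(5) = 14, s(6) = 26, s(7) = 21, s(8) = 1, s(9) = 28, s(10) = 2, s(11) = 0, s(12) = 8, s(13) = 16, s(14) = 6, s(15) = 18, s(16) = 2, s(17) = 18, s(18) = 15, s(19) = 15, s(20) = 3, s(21) = 8, s(22) = 28, s(23) = 1, s(24) = 27, s(25) = 0, s(26) = 21, s(27) = 13, s(28) = 23, s(29) = 11.
Since (s(28), s(29)) = (s(0), s(1)) = (23, 11) (two consecutive terms determine the rest), the sequence is periodic with period 28.
The value 27 first appears (with j ≥ 2) at s(2).

2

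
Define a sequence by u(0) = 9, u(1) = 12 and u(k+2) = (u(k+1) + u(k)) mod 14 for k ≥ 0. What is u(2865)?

Listing terms: u(0) = 9,  u(1) = 12,  u(2) = 7,  u(3) = 5,  u(4) = 12,  u(5) = 3,  u(6) = 1,  u(7) = 4,  u(8) = 5,  u(9) = 9,  u(10) = 0,  u(11) = 9,  u(12) = 9,  u(13) = 4,  u(14) = 13,  u(15) = 3,  u(16) = 2,  u(17) = 5,  u(18) = 7,  u(19) = 12,  u(20) = 5,  u(21) = 3,  u(22) = 8,  u(23) = 11,  u(24) = 5,  u(25) = 2,  u(26) = 7,  u(27) = 9,  u(28) = 2,  u(29) = 11,  u(30) = 13,  u(31) = 10,  u(32) = 9,  u(33) = 5,  u(34) = 0,  u(35) = 5,  u(36) = 5,  u(37) = 10,  u(38) = 1,  u(39) = 11,  u(40) = 12,  u(41) = 9,  u(42) = 7,  u(43) = 2,  u(44) = 9,  u(45) = 11,  u(46) = 6,  u(47) = 3,  u(48) = 9,  u(49) = 12.
The sequence repeats with period 48.
(2865 - 0) mod 48 = 33, so u(2865) = u(33) = 5.

5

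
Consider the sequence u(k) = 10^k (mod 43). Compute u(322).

6

u(1) = 10, u(2) = 14, u(3) = 11, u(4) = 24, u(5) = 25, u(6) = 35, u(7) = 6, u(8) = 17, u(9) = 41, u(10) = 23, u(11) = 15, u(12) = 21, u(13) = 38, u(14) = 36, u(15) = 16, u(16) = 31, u(17) = 9, u(18) = 4, u(19) = 40, u(20) = 13, u(21) = 1, u(22) = 10.
The sequence repeats with period 21.
So u(322) = u(1 + ((322-1) mod 21)) = u(7) = 6.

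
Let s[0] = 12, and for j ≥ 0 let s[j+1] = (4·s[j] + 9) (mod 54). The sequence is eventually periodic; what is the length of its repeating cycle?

Listing terms: s[0] = 12,  s[1] = 3,  s[2] = 21,  s[3] = 39,  s[4] = 3.
Since s[4] = s[1] = 3, the sequence is eventually periodic: after a pre-period of length 1 it cycles with period 3.

3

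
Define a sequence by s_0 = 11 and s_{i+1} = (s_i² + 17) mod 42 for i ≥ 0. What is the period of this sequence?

6

Listing terms: s_0 = 11, s_1 = 12, s_2 = 35, s_3 = 24, s_4 = 5, s_5 = 0, s_6 = 17, s_7 = 12.
Since s_7 = s_1 = 12, the sequence is eventually periodic: after a pre-period of length 1 it cycles with period 6.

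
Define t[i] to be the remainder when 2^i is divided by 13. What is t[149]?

6

t[0] = 1, t[1] = 2, t[2] = 4, t[3] = 8, t[4] = 3, t[5] = 6, t[6] = 12, t[7] = 11, t[8] = 9, t[9] = 5, t[10] = 10, t[11] = 7, t[12] = 1.
The sequence repeats with period 12.
(149 - 0) mod 12 = 5, so t[149] = t[5] = 6.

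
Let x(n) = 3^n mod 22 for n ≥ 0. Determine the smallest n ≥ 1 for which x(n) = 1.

5

We have x(0) = 1; x(1) = 3; x(2) = 9; x(3) = 5; x(4) = 15; x(5) = 1.
Since x(5) = x(0) = 1, the sequence is periodic with period 5.
The value 1 next appears (with n ≥ 1) at x(5).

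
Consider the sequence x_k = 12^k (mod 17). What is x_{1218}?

x_1 = 12, x_2 = 8, x_3 = 11, x_4 = 13, x_5 = 3, x_6 = 2, x_7 = 7, x_8 = 16, x_9 = 5, x_{10} = 9, x_{11} = 6, x_{12} = 4, x_{13} = 14, x_{14} = 15, x_{15} = 10, x_{16} = 1, x_{17} = 12.
The sequence repeats with period 16.
So x_{1218} = x_{1 + ((1218-1) mod 16)} = x_2 = 8.

8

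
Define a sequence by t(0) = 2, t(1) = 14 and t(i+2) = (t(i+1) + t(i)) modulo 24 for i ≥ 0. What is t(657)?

14

We have t(0) = 2,  t(1) = 14,  t(2) = 16,  t(3) = 6,  t(4) = 22,  t(5) = 4,  t(6) = 2,  t(7) = 6,  t(8) = 8,  t(9) = 14,  t(10) = 22,  t(11) = 12,  t(12) = 10,  t(13) = 22,  t(14) = 8,  t(15) = 6,  t(16) = 14,  t(17) = 20,  t(18) = 10,  t(19) = 6,  t(20) = 16,  t(21) = 22,  t(22) = 14,  t(23) = 12,  t(24) = 2,  t(25) = 14.
The sequence repeats with period 24.
(657 - 0) mod 24 = 9, so t(657) = t(9) = 14.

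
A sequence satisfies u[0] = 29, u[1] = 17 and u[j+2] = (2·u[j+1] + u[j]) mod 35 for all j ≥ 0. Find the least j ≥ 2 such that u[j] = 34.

4

u[0] = 29; u[1] = 17; u[2] = 28; u[3] = 3; u[4] = 34; u[5] = 1; u[6] = 1; u[7] = 3; u[8] = 7; u[9] = 17; u[10] = 6; u[11] = 29; u[12] = 29; u[13] = 17.
Since (u[12], u[13]) = (u[0], u[1]) = (29, 17) (two consecutive terms determine the rest), the sequence is periodic with period 12.
The value 34 first appears (with j ≥ 2) at u[4].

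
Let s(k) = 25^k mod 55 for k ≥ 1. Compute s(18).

5

s(1) = 25; s(2) = 20; s(3) = 5; s(4) = 15; s(5) = 45; s(6) = 25.
Since s(6) = s(1) = 25, the sequence is periodic with period 5.
So s(18) = s(1 + ((18-1) mod 5)) = s(3) = 5.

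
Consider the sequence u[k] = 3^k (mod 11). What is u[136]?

Listing terms: u[0] = 1, u[1] = 3, u[2] = 9, u[3] = 5, u[4] = 4, u[5] = 1.
The sequence repeats with period 5.
(136 - 0) mod 5 = 1, so u[136] = u[1] = 3.

3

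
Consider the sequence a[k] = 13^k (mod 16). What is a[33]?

Computing terms: a[0] = 1,  a[1] = 13,  a[2] = 9,  a[3] = 5,  a[4] = 1.
Since a[4] = a[0] = 1, the sequence is periodic with period 4.
(33 - 0) mod 4 = 1, so a[33] = a[1] = 13.

13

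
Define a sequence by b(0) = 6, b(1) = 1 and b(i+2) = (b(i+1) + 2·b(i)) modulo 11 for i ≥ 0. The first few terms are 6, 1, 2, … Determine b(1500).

We have b(0) = 6,  b(1) = 1,  b(2) = 2,  b(3) = 4,  b(4) = 8,  b(5) = 5,  b(6) = 10,  b(7) = 9,  b(8) = 7,  b(9) = 3,  b(10) = 6,  b(11) = 1.
Since (b(10), b(11)) = (b(0), b(1)) = (6, 1) (two consecutive terms determine the rest), the sequence is periodic with period 10.
(1500 - 0) mod 10 = 0, so b(1500) = b(0) = 6.

6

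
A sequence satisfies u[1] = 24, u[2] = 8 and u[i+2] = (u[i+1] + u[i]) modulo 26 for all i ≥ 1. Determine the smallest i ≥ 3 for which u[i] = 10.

8

Computing terms: u[1] = 24, u[2] = 8, u[3] = 6, u[4] = 14, u[5] = 20, u[6] = 8, u[7] = 2, u[8] = 10, u[9] = 12, u[10] = 22, u[11] = 8, u[12] = 4, u[13] = 12, u[14] = 16, u[15] = 2, u[16] = 18, u[17] = 20, u[18] = 12, u[19] = 6, u[20] = 18, u[21] = 24, u[22] = 16, u[23] = 14, u[24] = 4, u[25] = 18, u[26] = 22, u[27] = 14, u[28] = 10, u[29] = 24, u[30] = 8.
The sequence repeats with period 28.
The value 10 first appears (with i ≥ 3) at u[8].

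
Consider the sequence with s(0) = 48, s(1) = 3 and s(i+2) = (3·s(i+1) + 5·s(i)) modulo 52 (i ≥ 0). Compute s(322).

39

s(0) = 48; s(1) = 3; s(2) = 41; s(3) = 34; s(4) = 47; s(5) = 51; s(6) = 24; s(7) = 15; s(8) = 9; s(9) = 50; s(10) = 39; s(11) = 3; s(12) = 48; s(13) = 3.
The sequence repeats with period 12.
(322 - 0) mod 12 = 10, so s(322) = s(10) = 39.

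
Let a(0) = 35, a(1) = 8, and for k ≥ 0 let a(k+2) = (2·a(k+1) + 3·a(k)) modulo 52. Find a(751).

34

We have a(0) = 35; a(1) = 8; a(2) = 17; a(3) = 6; a(4) = 11; a(5) = 40; a(6) = 9; a(7) = 34; a(8) = 43; a(9) = 32; a(10) = 37; a(11) = 14; a(12) = 35; a(13) = 8.
The sequence repeats with period 12.
So a(751) = a(0 + ((751-0) mod 12)) = a(7) = 34.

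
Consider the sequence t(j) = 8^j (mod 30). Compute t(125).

8

Computing terms: t(0) = 1, t(1) = 8, t(2) = 4, t(3) = 2, t(4) = 16, t(5) = 8.
Since t(5) = t(1) = 8, the sequence is eventually periodic: after a pre-period of length 1 it cycles with period 4.
For j ≥ 1, t(j) depends only on (j - 1) mod 4. (125 - 1) mod 4 = 0, so t(125) = t(1) = 8.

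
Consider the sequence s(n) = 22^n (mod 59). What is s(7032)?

46

Computing terms: s(0) = 1; s(1) = 22; s(2) = 12; s(3) = 28; s(4) = 26; s(5) = 41; s(6) = 17; s(7) = 20; s(8) = 27; s(9) = 4; s(10) = 29; s(11) = 48; s(12) = 53; s(13) = 45; s(14) = 46; s(15) = 9; s(16) = 21; s(17) = 49; s(18) = 16; s(19) = 57; s(20) = 15; s(21) = 35; s(22) = 3; s(23) = 7; s(24) = 36; s(25) = 25; s(26) = 19; s(27) = 5; s(28) = 51; s(29) = 1.
Since s(29) = s(0) = 1, the sequence is periodic with period 29.
So s(7032) = s(0 + ((7032-0) mod 29)) = s(14) = 46.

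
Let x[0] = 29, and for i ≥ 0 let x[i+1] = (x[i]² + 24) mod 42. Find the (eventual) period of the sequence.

3

Listing terms: x[0] = 29; x[1] = 25; x[2] = 19; x[3] = 7; x[4] = 31; x[5] = 19.
Since x[5] = x[2] = 19, the sequence is eventually periodic: after a pre-period of length 2 it cycles with period 3.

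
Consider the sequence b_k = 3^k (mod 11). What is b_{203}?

Listing terms: b_1 = 3, b_2 = 9, b_3 = 5, b_4 = 4, b_5 = 1, b_6 = 3.
Since b_6 = b_1 = 3, the sequence is periodic with period 5.
So b_{203} = b_{1 + ((203-1) mod 5)} = b_3 = 5.

5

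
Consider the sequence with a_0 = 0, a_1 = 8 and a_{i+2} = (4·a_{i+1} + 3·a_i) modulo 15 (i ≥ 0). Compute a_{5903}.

11

Computing terms: a_0 = 0,  a_1 = 8,  a_2 = 2,  a_3 = 2,  a_4 = 14,  a_5 = 2,  a_6 = 5,  a_7 = 11,  a_8 = 14,  a_9 = 14,  a_{10} = 8,  a_{11} = 14,  a_{12} = 5,  a_{13} = 2,  a_{14} = 8,  a_{15} = 8,  a_{16} = 11,  a_{17} = 8,  a_{18} = 5,  a_{19} = 14,  a_{20} = 11,  a_{21} = 11,  a_{22} = 2,  a_{23} = 11,  a_{24} = 5,  a_{25} = 8,  a_{26} = 2.
Since (a_{25}, a_{26}) = (a_1, a_2) = (8, 2) (two consecutive terms determine the rest), the sequence is eventually periodic: after a pre-period of length 1 it cycles with period 24.
For i ≥ 1, a_i depends only on (i - 1) mod 24. (5903 - 1) mod 24 = 22, so a_{5903} = a_{23} = 11.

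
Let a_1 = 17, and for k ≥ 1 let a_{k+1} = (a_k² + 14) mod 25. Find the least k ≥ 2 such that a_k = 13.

5

Computing terms: a_1 = 17; a_2 = 3; a_3 = 23; a_4 = 18; a_5 = 13; a_6 = 8; a_7 = 3.
Since a_7 = a_2 = 3, the sequence is eventually periodic: after a pre-period of length 1 it cycles with period 5.
The value 13 first appears (with k ≥ 2) at a_5.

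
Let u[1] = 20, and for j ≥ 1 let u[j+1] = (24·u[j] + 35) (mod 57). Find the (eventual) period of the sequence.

Listing terms: u[1] = 20,  u[2] = 2,  u[3] = 26,  u[4] = 32,  u[5] = 5,  u[6] = 41,  u[7] = 50,  u[8] = 38,  u[9] = 35,  u[10] = 20.
Since u[10] = u[1] = 20, the sequence is periodic with period 9.

9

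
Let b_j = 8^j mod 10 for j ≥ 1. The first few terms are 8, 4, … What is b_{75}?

2

Computing terms: b_1 = 8; b_2 = 4; b_3 = 2; b_4 = 6; b_5 = 8.
Since b_5 = b_1 = 8, the sequence is periodic with period 4.
(75 - 1) mod 4 = 2, so b_{75} = b_3 = 2.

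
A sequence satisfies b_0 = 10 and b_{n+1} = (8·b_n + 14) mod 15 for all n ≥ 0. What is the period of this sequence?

4

We have b_0 = 10, b_1 = 4, b_2 = 1, b_3 = 7, b_4 = 10.
The sequence repeats with period 4.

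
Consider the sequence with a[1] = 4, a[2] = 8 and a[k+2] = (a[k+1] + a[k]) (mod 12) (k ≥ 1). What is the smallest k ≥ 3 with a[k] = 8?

a[1] = 4, a[2] = 8, a[3] = 0, a[4] = 8, a[5] = 8, a[6] = 4, a[7] = 0, a[8] = 4, a[9] = 4, a[10] = 8.
The sequence repeats with period 8.
The value 8 first appears (with k ≥ 3) at a[4].

4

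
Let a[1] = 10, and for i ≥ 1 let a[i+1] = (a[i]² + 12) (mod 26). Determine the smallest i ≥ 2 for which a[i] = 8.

We have a[1] = 10,  a[2] = 8,  a[3] = 24,  a[4] = 16,  a[5] = 8.
Since a[5] = a[2] = 8, the sequence is eventually periodic: after a pre-period of length 1 it cycles with period 3.
The value 8 first appears (with i ≥ 2) at a[2].

2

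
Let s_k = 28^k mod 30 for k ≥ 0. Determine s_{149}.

28

Listing terms: s_0 = 1, s_1 = 28, s_2 = 4, s_3 = 22, s_4 = 16, s_5 = 28.
Since s_5 = s_1 = 28, the sequence is eventually periodic: after a pre-period of length 1 it cycles with period 4.
For k ≥ 1, s_k depends only on (k - 1) mod 4. (149 - 1) mod 4 = 0, so s_{149} = s_1 = 28.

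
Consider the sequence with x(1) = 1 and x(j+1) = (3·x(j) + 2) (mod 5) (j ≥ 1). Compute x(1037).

x(1) = 1,  x(2) = 0,  x(3) = 2,  x(4) = 3,  x(5) = 1.
Since x(5) = x(1) = 1, the sequence is periodic with period 4.
(1037 - 1) mod 4 = 0, so x(1037) = x(1) = 1.

1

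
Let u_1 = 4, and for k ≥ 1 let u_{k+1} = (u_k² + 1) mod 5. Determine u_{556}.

Computing terms: u_1 = 4, u_2 = 2, u_3 = 0, u_4 = 1, u_5 = 2.
Since u_5 = u_2 = 2, the sequence is eventually periodic: after a pre-period of length 1 it cycles with period 3.
For k ≥ 2, u_k depends only on (k - 2) mod 3. (556 - 2) mod 3 = 2, so u_{556} = u_4 = 1.

1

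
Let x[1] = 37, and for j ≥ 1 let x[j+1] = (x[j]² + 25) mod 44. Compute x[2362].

Computing terms: x[1] = 37, x[2] = 30, x[3] = 1, x[4] = 26, x[5] = 41, x[6] = 34, x[7] = 37.
Since x[7] = x[1] = 37, the sequence is periodic with period 6.
So x[2362] = x[1 + ((2362-1) mod 6)] = x[4] = 26.

26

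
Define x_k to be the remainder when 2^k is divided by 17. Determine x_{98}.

We have x_1 = 2; x_2 = 4; x_3 = 8; x_4 = 16; x_5 = 15; x_6 = 13; x_7 = 9; x_8 = 1; x_9 = 2.
The sequence repeats with period 8.
So x_{98} = x_{1 + ((98-1) mod 8)} = x_2 = 4.

4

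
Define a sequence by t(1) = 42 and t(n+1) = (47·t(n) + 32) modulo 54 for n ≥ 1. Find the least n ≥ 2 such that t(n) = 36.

5

We have t(1) = 42,  t(2) = 8,  t(3) = 30,  t(4) = 38,  t(5) = 36,  t(6) = 50,  t(7) = 6,  t(8) = 44,  t(9) = 48,  t(10) = 20,  t(11) = 0,  t(12) = 32,  t(13) = 24,  t(14) = 26,  t(15) = 12,  t(16) = 2,  t(17) = 18,  t(18) = 14,  t(19) = 42.
The sequence repeats with period 18.
The value 36 first appears (with n ≥ 2) at t(5).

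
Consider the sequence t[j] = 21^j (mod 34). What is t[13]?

21

t[0] = 1; t[1] = 21; t[2] = 33; t[3] = 13; t[4] = 1.
Since t[4] = t[0] = 1, the sequence is periodic with period 4.
So t[13] = t[0 + ((13-0) mod 4)] = t[1] = 21.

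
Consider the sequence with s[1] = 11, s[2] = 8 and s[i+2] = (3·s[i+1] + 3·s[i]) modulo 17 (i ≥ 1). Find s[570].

Listing terms: s[1] = 11, s[2] = 8, s[3] = 6, s[4] = 8, s[5] = 8, s[6] = 14, s[7] = 15, s[8] = 2, s[9] = 0, s[10] = 6, s[11] = 1, s[12] = 4, s[13] = 15, s[14] = 6, s[15] = 12, s[16] = 3, s[17] = 11, s[18] = 8.
Since (s[17], s[18]) = (s[1], s[2]) = (11, 8) (two consecutive terms determine the rest), the sequence is periodic with period 16.
(570 - 1) mod 16 = 9, so s[570] = s[10] = 6.

6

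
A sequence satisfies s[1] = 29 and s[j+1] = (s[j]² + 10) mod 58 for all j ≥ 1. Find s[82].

Listing terms: s[1] = 29,  s[2] = 39,  s[3] = 23,  s[4] = 17,  s[5] = 9,  s[6] = 33,  s[7] = 55,  s[8] = 19,  s[9] = 23.
Since s[9] = s[3] = 23, the sequence is eventually periodic: after a pre-period of length 2 it cycles with period 6.
For j ≥ 3, s[j] depends only on (j - 3) mod 6. (82 - 3) mod 6 = 1, so s[82] = s[4] = 17.

17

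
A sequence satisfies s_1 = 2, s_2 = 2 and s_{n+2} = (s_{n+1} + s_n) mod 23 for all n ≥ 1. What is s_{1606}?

2

Computing terms: s_1 = 2,  s_2 = 2,  s_3 = 4,  s_4 = 6,  s_5 = 10,  s_6 = 16,  s_7 = 3,  s_8 = 19,  s_9 = 22,  s_{10} = 18,  s_{11} = 17,  s_{12} = 12,  s_{13} = 6,  s_{14} = 18,  s_{15} = 1,  s_{16} = 19,  s_{17} = 20,  s_{18} = 16,  s_{19} = 13,  s_{20} = 6,  s_{21} = 19,  s_{22} = 2,  s_{23} = 21,  s_{24} = 0,  s_{25} = 21,  s_{26} = 21,  s_{27} = 19,  s_{28} = 17,  s_{29} = 13,  s_{30} = 7,  s_{31} = 20,  s_{32} = 4,  s_{33} = 1,  s_{34} = 5,  s_{35} = 6,  s_{36} = 11,  s_{37} = 17,  s_{38} = 5,  s_{39} = 22,  s_{40} = 4,  s_{41} = 3,  s_{42} = 7,  s_{43} = 10,  s_{44} = 17,  s_{45} = 4,  s_{46} = 21,  s_{47} = 2,  s_{48} = 0,  s_{49} = 2,  s_{50} = 2.
The sequence repeats with period 48.
(1606 - 1) mod 48 = 21, so s_{1606} = s_{22} = 2.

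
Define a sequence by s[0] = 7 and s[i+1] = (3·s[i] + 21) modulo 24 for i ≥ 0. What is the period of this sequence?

Computing terms: s[0] = 7,  s[1] = 18,  s[2] = 3,  s[3] = 6,  s[4] = 15,  s[5] = 18.
Since s[5] = s[1] = 18, the sequence is eventually periodic: after a pre-period of length 1 it cycles with period 4.

4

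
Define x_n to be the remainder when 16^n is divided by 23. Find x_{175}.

13

x_0 = 1; x_1 = 16; x_2 = 3; x_3 = 2; x_4 = 9; x_5 = 6; x_6 = 4; x_7 = 18; x_8 = 12; x_9 = 8; x_{10} = 13; x_{11} = 1.
The sequence repeats with period 11.
(175 - 0) mod 11 = 10, so x_{175} = x_{10} = 13.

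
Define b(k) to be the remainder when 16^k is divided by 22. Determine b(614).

20

Computing terms: b(1) = 16; b(2) = 14; b(3) = 4; b(4) = 20; b(5) = 12; b(6) = 16.
The sequence repeats with period 5.
So b(614) = b(1 + ((614-1) mod 5)) = b(4) = 20.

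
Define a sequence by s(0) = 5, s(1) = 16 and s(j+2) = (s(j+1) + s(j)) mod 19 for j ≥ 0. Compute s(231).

Listing terms: s(0) = 5,  s(1) = 16,  s(2) = 2,  s(3) = 18,  s(4) = 1,  s(5) = 0,  s(6) = 1,  s(7) = 1,  s(8) = 2,  s(9) = 3,  s(10) = 5,  s(11) = 8,  s(12) = 13,  s(13) = 2,  s(14) = 15,  s(15) = 17,  s(16) = 13,  s(17) = 11,  s(18) = 5,  s(19) = 16.
The sequence repeats with period 18.
So s(231) = s(0 + ((231-0) mod 18)) = s(15) = 17.

17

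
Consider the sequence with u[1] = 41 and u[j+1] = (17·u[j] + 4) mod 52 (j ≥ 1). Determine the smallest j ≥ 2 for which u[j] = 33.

u[1] = 41; u[2] = 25; u[3] = 13; u[4] = 17; u[5] = 33; u[6] = 45; u[7] = 41.
Since u[7] = u[1] = 41, the sequence is periodic with period 6.
The value 33 first appears (with j ≥ 2) at u[5].

5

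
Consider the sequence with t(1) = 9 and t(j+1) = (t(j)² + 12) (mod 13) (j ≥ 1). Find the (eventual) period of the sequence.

3

t(1) = 9,  t(2) = 2,  t(3) = 3,  t(4) = 8,  t(5) = 11,  t(6) = 3.
Since t(6) = t(3) = 3, the sequence is eventually periodic: after a pre-period of length 2 it cycles with period 3.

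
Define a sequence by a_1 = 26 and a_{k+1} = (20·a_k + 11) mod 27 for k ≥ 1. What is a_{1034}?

We have a_1 = 26, a_2 = 18, a_3 = 20, a_4 = 6, a_5 = 23, a_6 = 12, a_7 = 8, a_8 = 9, a_9 = 2, a_{10} = 24, a_{11} = 5, a_{12} = 3, a_{13} = 17, a_{14} = 0, a_{15} = 11, a_{16} = 15, a_{17} = 14, a_{18} = 21, a_{19} = 26.
Since a_{19} = a_1 = 26, the sequence is periodic with period 18.
So a_{1034} = a_{1 + ((1034-1) mod 18)} = a_8 = 9.

9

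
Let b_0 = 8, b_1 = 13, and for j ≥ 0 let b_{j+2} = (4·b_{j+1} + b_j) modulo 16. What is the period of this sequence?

8

Listing terms: b_0 = 8; b_1 = 13; b_2 = 12; b_3 = 13; b_4 = 0; b_5 = 13; b_6 = 4; b_7 = 13; b_8 = 8; b_9 = 13.
The sequence repeats with period 8.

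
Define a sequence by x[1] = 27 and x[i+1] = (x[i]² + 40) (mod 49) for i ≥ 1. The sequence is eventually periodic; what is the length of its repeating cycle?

6

Listing terms: x[1] = 27; x[2] = 34; x[3] = 20; x[4] = 48; x[5] = 41; x[6] = 6; x[7] = 27.
Since x[7] = x[1] = 27, the sequence is periodic with period 6.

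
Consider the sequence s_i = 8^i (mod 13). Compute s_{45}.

8

Computing terms: s_1 = 8,  s_2 = 12,  s_3 = 5,  s_4 = 1,  s_5 = 8.
The sequence repeats with period 4.
(45 - 1) mod 4 = 0, so s_{45} = s_1 = 8.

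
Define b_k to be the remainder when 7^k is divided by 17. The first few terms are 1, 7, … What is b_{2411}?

b_0 = 1, b_1 = 7, b_2 = 15, b_3 = 3, b_4 = 4, b_5 = 11, b_6 = 9, b_7 = 12, b_8 = 16, b_9 = 10, b_{10} = 2, b_{11} = 14, b_{12} = 13, b_{13} = 6, b_{14} = 8, b_{15} = 5, b_{16} = 1.
The sequence repeats with period 16.
So b_{2411} = b_{0 + ((2411-0) mod 16)} = b_{11} = 14.

14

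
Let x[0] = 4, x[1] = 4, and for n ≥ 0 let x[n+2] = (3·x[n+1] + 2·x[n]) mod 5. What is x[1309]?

Listing terms: x[0] = 4,  x[1] = 4,  x[2] = 0,  x[3] = 3,  x[4] = 4,  x[5] = 3,  x[6] = 2,  x[7] = 2,  x[8] = 0,  x[9] = 4,  x[10] = 2,  x[11] = 4,  x[12] = 1,  x[13] = 1,  x[14] = 0,  x[15] = 2,  x[16] = 1,  x[17] = 2,  x[18] = 3,  x[19] = 3,  x[20] = 0,  x[21] = 1,  x[22] = 3,  x[23] = 1,  x[24] = 4,  x[25] = 4.
Since (x[24], x[25]) = (x[0], x[1]) = (4, 4) (two consecutive terms determine the rest), the sequence is periodic with period 24.
(1309 - 0) mod 24 = 13, so x[1309] = x[13] = 1.

1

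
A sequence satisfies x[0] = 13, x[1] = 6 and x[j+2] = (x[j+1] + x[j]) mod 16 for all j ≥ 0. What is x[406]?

We have x[0] = 13; x[1] = 6; x[2] = 3; x[3] = 9; x[4] = 12; x[5] = 5; x[6] = 1; x[7] = 6; x[8] = 7; x[9] = 13; x[10] = 4; x[11] = 1; x[12] = 5; x[13] = 6; x[14] = 11; x[15] = 1; x[16] = 12; x[17] = 13; x[18] = 9; x[19] = 6; x[20] = 15; x[21] = 5; x[22] = 4; x[23] = 9; x[24] = 13; x[25] = 6.
The sequence repeats with period 24.
So x[406] = x[0 + ((406-0) mod 24)] = x[22] = 4.

4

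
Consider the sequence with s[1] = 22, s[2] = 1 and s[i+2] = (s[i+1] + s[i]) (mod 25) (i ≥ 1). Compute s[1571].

3

We have s[1] = 22; s[2] = 1; s[3] = 23; s[4] = 24; s[5] = 22; s[6] = 21; s[7] = 18; s[8] = 14; s[9] = 7; s[10] = 21; s[11] = 3; s[12] = 24; s[13] = 2; s[14] = 1; s[15] = 3; s[16] = 4; s[17] = 7; s[18] = 11; s[19] = 18; s[20] = 4; s[21] = 22; s[22] = 1.
The sequence repeats with period 20.
So s[1571] = s[1 + ((1571-1) mod 20)] = s[11] = 3.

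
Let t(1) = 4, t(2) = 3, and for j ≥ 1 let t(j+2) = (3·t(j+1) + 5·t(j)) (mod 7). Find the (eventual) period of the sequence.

Listing terms: t(1) = 4,  t(2) = 3,  t(3) = 1,  t(4) = 4,  t(5) = 3.
The sequence repeats with period 3.

3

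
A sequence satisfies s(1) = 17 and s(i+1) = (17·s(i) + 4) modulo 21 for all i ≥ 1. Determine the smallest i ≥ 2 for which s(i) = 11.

5

s(1) = 17,  s(2) = 20,  s(3) = 8,  s(4) = 14,  s(5) = 11,  s(6) = 2,  s(7) = 17.
Since s(7) = s(1) = 17, the sequence is periodic with period 6.
The value 11 first appears (with i ≥ 2) at s(5).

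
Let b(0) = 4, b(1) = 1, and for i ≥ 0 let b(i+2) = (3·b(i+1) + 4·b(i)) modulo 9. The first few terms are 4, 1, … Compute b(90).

Computing terms: b(0) = 4,  b(1) = 1,  b(2) = 1,  b(3) = 7,  b(4) = 7,  b(5) = 4,  b(6) = 4,  b(7) = 1.
Since (b(6), b(7)) = (b(0), b(1)) = (4, 1) (two consecutive terms determine the rest), the sequence is periodic with period 6.
(90 - 0) mod 6 = 0, so b(90) = b(0) = 4.

4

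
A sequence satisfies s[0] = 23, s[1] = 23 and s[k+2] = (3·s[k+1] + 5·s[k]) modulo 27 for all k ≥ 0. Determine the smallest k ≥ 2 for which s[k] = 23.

We have s[0] = 23, s[1] = 23, s[2] = 22, s[3] = 19, s[4] = 5, s[5] = 2, s[6] = 4, s[7] = 22, s[8] = 5, s[9] = 17, s[10] = 22, s[11] = 16, s[12] = 23, s[13] = 14, s[14] = 22, s[15] = 1, s[16] = 5, s[17] = 20, s[18] = 4, s[19] = 4, s[20] = 5, s[21] = 8, s[22] = 22, s[23] = 25, s[24] = 23, s[25] = 5, s[26] = 22, s[27] = 10, s[28] = 5, s[29] = 11, s[30] = 4, s[31] = 13, s[32] = 5, s[33] = 26, s[34] = 22, s[35] = 7, s[36] = 23, s[37] = 23.
Since (s[36], s[37]) = (s[0], s[1]) = (23, 23) (two consecutive terms determine the rest), the sequence is periodic with period 36.
The value 23 first appears (with k ≥ 2) at s[12].

12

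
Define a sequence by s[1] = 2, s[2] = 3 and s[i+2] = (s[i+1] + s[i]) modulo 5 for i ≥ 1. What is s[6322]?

3

We have s[1] = 2,  s[2] = 3,  s[3] = 0,  s[4] = 3,  s[5] = 3,  s[6] = 1,  s[7] = 4,  s[8] = 0,  s[9] = 4,  s[10] = 4,  s[11] = 3,  s[12] = 2,  s[13] = 0,  s[14] = 2,  s[15] = 2,  s[16] = 4,  s[17] = 1,  s[18] = 0,  s[19] = 1,  s[20] = 1,  s[21] = 2,  s[22] = 3.
Since (s[21], s[22]) = (s[1], s[2]) = (2, 3) (two consecutive terms determine the rest), the sequence is periodic with period 20.
So s[6322] = s[1 + ((6322-1) mod 20)] = s[2] = 3.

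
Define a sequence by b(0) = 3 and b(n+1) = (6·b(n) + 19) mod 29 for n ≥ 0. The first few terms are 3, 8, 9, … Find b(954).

9

We have b(0) = 3,  b(1) = 8,  b(2) = 9,  b(3) = 15,  b(4) = 22,  b(5) = 6,  b(6) = 26,  b(7) = 1,  b(8) = 25,  b(9) = 24,  b(10) = 18,  b(11) = 11,  b(12) = 27,  b(13) = 7,  b(14) = 3.
Since b(14) = b(0) = 3, the sequence is periodic with period 14.
So b(954) = b(0 + ((954-0) mod 14)) = b(2) = 9.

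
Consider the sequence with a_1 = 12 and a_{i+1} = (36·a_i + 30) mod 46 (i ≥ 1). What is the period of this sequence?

We have a_1 = 12,  a_2 = 2,  a_3 = 10,  a_4 = 22,  a_5 = 40,  a_6 = 44,  a_7 = 4,  a_8 = 36,  a_9 = 38,  a_{10} = 18,  a_{11} = 34,  a_{12} = 12.
The sequence repeats with period 11.

11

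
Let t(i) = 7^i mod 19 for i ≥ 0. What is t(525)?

We have t(0) = 1,  t(1) = 7,  t(2) = 11,  t(3) = 1.
Since t(3) = t(0) = 1, the sequence is periodic with period 3.
(525 - 0) mod 3 = 0, so t(525) = t(0) = 1.

1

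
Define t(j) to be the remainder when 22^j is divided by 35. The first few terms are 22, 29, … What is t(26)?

29

t(1) = 22,  t(2) = 29,  t(3) = 8,  t(4) = 1,  t(5) = 22.
Since t(5) = t(1) = 22, the sequence is periodic with period 4.
(26 - 1) mod 4 = 1, so t(26) = t(2) = 29.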